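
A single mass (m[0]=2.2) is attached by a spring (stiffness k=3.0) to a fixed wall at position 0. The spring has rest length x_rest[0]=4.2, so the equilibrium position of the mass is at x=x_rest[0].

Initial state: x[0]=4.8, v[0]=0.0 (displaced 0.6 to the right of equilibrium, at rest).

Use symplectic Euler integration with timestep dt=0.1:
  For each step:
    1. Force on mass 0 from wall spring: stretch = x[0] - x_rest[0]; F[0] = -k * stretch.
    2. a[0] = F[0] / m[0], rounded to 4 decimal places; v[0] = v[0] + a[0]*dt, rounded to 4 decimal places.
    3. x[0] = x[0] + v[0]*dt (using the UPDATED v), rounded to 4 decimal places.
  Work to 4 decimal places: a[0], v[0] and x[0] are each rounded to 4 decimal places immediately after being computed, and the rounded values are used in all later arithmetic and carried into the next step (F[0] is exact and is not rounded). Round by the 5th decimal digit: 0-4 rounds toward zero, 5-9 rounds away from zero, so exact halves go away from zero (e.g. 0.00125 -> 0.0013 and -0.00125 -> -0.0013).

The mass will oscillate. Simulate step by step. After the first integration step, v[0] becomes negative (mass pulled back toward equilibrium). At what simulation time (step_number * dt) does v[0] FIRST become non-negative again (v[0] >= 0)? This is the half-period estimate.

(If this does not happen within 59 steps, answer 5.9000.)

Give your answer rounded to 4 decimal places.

Step 0: x=[4.8000] v=[0.0000]
Step 1: x=[4.7918] v=[-0.0818]
Step 2: x=[4.7756] v=[-0.1625]
Step 3: x=[4.7515] v=[-0.2410]
Step 4: x=[4.7199] v=[-0.3162]
Step 5: x=[4.6812] v=[-0.3871]
Step 6: x=[4.6359] v=[-0.4527]
Step 7: x=[4.5847] v=[-0.5121]
Step 8: x=[4.5282] v=[-0.5646]
Step 9: x=[4.4673] v=[-0.6094]
Step 10: x=[4.4027] v=[-0.6459]
Step 11: x=[4.3354] v=[-0.6735]
Step 12: x=[4.2662] v=[-0.6920]
Step 13: x=[4.1961] v=[-0.7010]
Step 14: x=[4.1261] v=[-0.7005]
Step 15: x=[4.0571] v=[-0.6904]
Step 16: x=[3.9900] v=[-0.6709]
Step 17: x=[3.9258] v=[-0.6423]
Step 18: x=[3.8653] v=[-0.6049]
Step 19: x=[3.8094] v=[-0.5593]
Step 20: x=[3.7588] v=[-0.5060]
Step 21: x=[3.7142] v=[-0.4458]
Step 22: x=[3.6762] v=[-0.3796]
Step 23: x=[3.6454] v=[-0.3082]
Step 24: x=[3.6221] v=[-0.2326]
Step 25: x=[3.6067] v=[-0.1538]
Step 26: x=[3.5994] v=[-0.0729]
Step 27: x=[3.6003] v=[0.0090]
First v>=0 after going negative at step 27, time=2.7000

Answer: 2.7000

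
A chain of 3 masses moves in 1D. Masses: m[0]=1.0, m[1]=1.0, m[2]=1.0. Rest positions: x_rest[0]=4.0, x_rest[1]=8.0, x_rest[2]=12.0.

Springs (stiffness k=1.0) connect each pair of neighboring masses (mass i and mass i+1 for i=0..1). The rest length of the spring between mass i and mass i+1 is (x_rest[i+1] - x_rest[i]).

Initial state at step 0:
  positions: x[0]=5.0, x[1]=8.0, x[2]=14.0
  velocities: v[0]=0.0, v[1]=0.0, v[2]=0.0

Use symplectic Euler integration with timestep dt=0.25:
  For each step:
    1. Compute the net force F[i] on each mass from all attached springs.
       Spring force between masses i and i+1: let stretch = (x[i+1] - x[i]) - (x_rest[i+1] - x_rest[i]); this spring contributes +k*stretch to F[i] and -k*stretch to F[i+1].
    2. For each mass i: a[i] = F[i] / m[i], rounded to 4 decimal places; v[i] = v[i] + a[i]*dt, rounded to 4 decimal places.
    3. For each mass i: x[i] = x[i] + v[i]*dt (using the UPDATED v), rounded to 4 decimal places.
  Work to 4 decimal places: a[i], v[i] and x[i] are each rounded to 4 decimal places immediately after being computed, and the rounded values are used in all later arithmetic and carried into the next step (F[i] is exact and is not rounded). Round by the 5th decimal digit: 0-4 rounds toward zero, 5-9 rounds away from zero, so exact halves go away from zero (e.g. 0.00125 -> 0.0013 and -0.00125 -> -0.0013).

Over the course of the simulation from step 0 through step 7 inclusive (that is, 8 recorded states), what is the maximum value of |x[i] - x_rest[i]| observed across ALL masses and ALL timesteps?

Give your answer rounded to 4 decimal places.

Answer: 2.0154

Derivation:
Step 0: x=[5.0000 8.0000 14.0000] v=[0.0000 0.0000 0.0000]
Step 1: x=[4.9375 8.1875 13.8750] v=[-0.2500 0.7500 -0.5000]
Step 2: x=[4.8281 8.5274 13.6445] v=[-0.4375 1.3594 -0.9219]
Step 3: x=[4.6999 8.9559 13.3442] v=[-0.5127 1.7139 -1.2012]
Step 4: x=[4.5877 9.3927 13.0196] v=[-0.4487 1.7470 -1.2983]
Step 5: x=[4.5258 9.7558 12.7184] v=[-0.2475 1.4525 -1.2050]
Step 6: x=[4.5408 9.9772 12.4820] v=[0.0600 0.8857 -0.9457]
Step 7: x=[4.6456 10.0154 12.3390] v=[0.4191 0.1528 -0.5719]
Max displacement = 2.0154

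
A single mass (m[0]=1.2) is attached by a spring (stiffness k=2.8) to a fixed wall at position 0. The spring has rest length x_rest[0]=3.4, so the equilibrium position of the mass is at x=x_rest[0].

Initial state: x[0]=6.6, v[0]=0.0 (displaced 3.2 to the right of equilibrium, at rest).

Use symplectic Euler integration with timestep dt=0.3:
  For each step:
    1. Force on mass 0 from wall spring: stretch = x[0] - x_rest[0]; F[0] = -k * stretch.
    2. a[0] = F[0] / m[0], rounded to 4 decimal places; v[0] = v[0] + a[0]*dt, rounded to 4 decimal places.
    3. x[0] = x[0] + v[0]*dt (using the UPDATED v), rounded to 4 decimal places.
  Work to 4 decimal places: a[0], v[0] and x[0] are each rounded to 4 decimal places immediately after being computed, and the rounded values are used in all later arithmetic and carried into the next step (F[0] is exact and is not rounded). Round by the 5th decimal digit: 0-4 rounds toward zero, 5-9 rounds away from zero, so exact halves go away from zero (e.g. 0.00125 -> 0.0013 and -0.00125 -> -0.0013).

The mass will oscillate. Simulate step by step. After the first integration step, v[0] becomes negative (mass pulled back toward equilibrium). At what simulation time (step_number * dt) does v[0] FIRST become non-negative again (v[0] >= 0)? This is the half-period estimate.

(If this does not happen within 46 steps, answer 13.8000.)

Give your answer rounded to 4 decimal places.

Answer: 2.1000

Derivation:
Step 0: x=[6.6000] v=[0.0000]
Step 1: x=[5.9280] v=[-2.2400]
Step 2: x=[4.7251] v=[-4.0096]
Step 3: x=[3.2439] v=[-4.9372]
Step 4: x=[1.7955] v=[-4.8279]
Step 5: x=[0.6841] v=[-3.7048]
Step 6: x=[0.1430] v=[-1.8037]
Step 7: x=[0.2859] v=[0.4762]
First v>=0 after going negative at step 7, time=2.1000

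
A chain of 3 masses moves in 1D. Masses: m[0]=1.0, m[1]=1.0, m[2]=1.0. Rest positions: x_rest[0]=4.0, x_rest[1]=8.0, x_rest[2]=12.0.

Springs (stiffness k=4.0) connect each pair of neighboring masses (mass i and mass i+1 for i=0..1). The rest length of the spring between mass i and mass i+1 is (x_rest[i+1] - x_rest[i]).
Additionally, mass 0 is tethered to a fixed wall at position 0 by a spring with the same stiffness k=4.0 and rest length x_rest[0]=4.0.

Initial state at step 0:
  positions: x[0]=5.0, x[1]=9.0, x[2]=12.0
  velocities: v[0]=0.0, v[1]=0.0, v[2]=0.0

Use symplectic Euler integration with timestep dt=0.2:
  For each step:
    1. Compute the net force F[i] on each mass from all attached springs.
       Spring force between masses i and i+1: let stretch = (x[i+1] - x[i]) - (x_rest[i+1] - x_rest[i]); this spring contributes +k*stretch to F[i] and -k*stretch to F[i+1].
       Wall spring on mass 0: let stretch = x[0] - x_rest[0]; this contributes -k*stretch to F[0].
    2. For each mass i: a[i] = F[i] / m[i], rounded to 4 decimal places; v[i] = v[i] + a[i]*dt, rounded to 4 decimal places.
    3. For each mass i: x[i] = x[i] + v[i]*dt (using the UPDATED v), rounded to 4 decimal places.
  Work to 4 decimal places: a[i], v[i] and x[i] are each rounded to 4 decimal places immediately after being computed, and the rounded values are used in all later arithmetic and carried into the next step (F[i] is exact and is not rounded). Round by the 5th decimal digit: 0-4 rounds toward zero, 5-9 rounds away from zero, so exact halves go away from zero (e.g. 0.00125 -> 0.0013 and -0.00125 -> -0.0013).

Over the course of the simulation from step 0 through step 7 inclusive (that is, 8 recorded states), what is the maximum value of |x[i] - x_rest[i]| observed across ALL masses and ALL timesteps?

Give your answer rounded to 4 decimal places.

Step 0: x=[5.0000 9.0000 12.0000] v=[0.0000 0.0000 0.0000]
Step 1: x=[4.8400 8.8400 12.1600] v=[-0.8000 -0.8000 0.8000]
Step 2: x=[4.5456 8.5712 12.4288] v=[-1.4720 -1.3440 1.3440]
Step 3: x=[4.1680 8.2755 12.7204] v=[-1.8880 -1.4784 1.4579]
Step 4: x=[3.7807 8.0338 12.9408] v=[-1.9364 -1.2085 1.1020]
Step 5: x=[3.4690 7.8967 13.0161] v=[-1.5585 -0.6854 0.3764]
Step 6: x=[3.3107 7.8703 12.9123] v=[-0.7915 -0.1320 -0.5191]
Step 7: x=[3.3522 7.9211 12.6418] v=[0.2076 0.2539 -1.3527]
Max displacement = 1.0161

Answer: 1.0161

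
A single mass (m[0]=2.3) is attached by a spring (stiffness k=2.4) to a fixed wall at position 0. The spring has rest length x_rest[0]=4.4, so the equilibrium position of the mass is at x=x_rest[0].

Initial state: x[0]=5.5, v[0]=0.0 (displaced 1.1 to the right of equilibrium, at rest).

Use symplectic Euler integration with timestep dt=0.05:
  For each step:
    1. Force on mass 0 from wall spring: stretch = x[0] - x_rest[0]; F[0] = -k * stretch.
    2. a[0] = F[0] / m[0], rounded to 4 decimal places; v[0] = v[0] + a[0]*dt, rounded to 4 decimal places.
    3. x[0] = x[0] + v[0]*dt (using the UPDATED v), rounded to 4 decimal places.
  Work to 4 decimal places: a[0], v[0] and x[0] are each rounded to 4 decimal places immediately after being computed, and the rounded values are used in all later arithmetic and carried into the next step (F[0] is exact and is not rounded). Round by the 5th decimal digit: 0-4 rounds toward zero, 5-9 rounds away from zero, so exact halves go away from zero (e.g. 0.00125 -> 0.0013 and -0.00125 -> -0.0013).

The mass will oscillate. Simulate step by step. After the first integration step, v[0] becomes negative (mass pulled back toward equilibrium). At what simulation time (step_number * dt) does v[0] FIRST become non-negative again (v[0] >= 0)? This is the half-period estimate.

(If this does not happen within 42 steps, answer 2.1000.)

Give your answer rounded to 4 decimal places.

Step 0: x=[5.5000] v=[0.0000]
Step 1: x=[5.4971] v=[-0.0574]
Step 2: x=[5.4914] v=[-0.1146]
Step 3: x=[5.4828] v=[-0.1715]
Step 4: x=[5.4714] v=[-0.2280]
Step 5: x=[5.4572] v=[-0.2839]
Step 6: x=[5.4402] v=[-0.3391]
Step 7: x=[5.4205] v=[-0.3934]
Step 8: x=[5.3982] v=[-0.4466]
Step 9: x=[5.3733] v=[-0.4987]
Step 10: x=[5.3458] v=[-0.5495]
Step 11: x=[5.3159] v=[-0.5988]
Step 12: x=[5.2836] v=[-0.6466]
Step 13: x=[5.2490] v=[-0.6927]
Step 14: x=[5.2122] v=[-0.7370]
Step 15: x=[5.1732] v=[-0.7794]
Step 16: x=[5.1322] v=[-0.8197]
Step 17: x=[5.0893] v=[-0.8579]
Step 18: x=[5.0446] v=[-0.8939]
Step 19: x=[4.9982] v=[-0.9275]
Step 20: x=[4.9503] v=[-0.9587]
Step 21: x=[4.9009] v=[-0.9874]
Step 22: x=[4.8502] v=[-1.0135]
Step 23: x=[4.7984] v=[-1.0370]
Step 24: x=[4.7455] v=[-1.0578]
Step 25: x=[4.6917] v=[-1.0758]
Step 26: x=[4.6372] v=[-1.0910]
Step 27: x=[4.5820] v=[-1.1034]
Step 28: x=[4.5264] v=[-1.1129]
Step 29: x=[4.4704] v=[-1.1195]
Step 30: x=[4.4142] v=[-1.1232]
Step 31: x=[4.3580] v=[-1.1239]
Step 32: x=[4.3019] v=[-1.1217]
Step 33: x=[4.2461] v=[-1.1166]
Step 34: x=[4.1907] v=[-1.1086]
Step 35: x=[4.1358] v=[-1.0977]
Step 36: x=[4.0816] v=[-1.0839]
Step 37: x=[4.0282] v=[-1.0673]
Step 38: x=[3.9758] v=[-1.0479]
Step 39: x=[3.9245] v=[-1.0258]
Step 40: x=[3.8745] v=[-1.0010]
Step 41: x=[3.8258] v=[-0.9736]
Step 42: x=[3.7786] v=[-0.9436]
v[0] did not become non-negative within 42 steps; using fallback time=2.1000

Answer: 2.1000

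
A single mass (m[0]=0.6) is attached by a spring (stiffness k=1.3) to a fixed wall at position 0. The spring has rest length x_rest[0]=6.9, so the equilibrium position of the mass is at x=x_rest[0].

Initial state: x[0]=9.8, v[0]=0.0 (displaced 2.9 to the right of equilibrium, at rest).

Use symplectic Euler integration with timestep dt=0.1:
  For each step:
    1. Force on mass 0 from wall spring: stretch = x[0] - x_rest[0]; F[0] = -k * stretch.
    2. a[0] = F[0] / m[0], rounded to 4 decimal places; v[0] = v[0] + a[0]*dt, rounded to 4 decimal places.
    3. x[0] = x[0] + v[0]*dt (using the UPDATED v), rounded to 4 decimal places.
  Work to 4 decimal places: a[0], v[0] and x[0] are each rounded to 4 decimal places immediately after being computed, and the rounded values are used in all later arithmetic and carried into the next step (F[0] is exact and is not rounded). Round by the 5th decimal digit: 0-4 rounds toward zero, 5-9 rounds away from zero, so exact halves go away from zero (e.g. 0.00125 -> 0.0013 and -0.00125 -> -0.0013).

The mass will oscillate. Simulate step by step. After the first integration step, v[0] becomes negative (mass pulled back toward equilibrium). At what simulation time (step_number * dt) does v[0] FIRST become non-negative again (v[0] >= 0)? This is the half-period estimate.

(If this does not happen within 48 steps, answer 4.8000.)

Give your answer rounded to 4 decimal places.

Answer: 2.2000

Derivation:
Step 0: x=[9.8000] v=[0.0000]
Step 1: x=[9.7372] v=[-0.6283]
Step 2: x=[9.6129] v=[-1.2430]
Step 3: x=[9.4298] v=[-1.8308]
Step 4: x=[9.1919] v=[-2.3789]
Step 5: x=[8.9044] v=[-2.8755]
Step 6: x=[8.5734] v=[-3.3098]
Step 7: x=[8.2062] v=[-3.6724]
Step 8: x=[7.8107] v=[-3.9554]
Step 9: x=[7.3954] v=[-4.1527]
Step 10: x=[6.9694] v=[-4.2600]
Step 11: x=[6.5419] v=[-4.2750]
Step 12: x=[6.1222] v=[-4.1974]
Step 13: x=[5.7193] v=[-4.0289]
Step 14: x=[5.3420] v=[-3.7731]
Step 15: x=[4.9985] v=[-3.4355]
Step 16: x=[4.6962] v=[-3.0235]
Step 17: x=[4.4416] v=[-2.5460]
Step 18: x=[4.2403] v=[-2.0134]
Step 19: x=[4.0966] v=[-1.4371]
Step 20: x=[4.0136] v=[-0.8297]
Step 21: x=[3.9932] v=[-0.2043]
Step 22: x=[4.0358] v=[0.4255]
First v>=0 after going negative at step 22, time=2.2000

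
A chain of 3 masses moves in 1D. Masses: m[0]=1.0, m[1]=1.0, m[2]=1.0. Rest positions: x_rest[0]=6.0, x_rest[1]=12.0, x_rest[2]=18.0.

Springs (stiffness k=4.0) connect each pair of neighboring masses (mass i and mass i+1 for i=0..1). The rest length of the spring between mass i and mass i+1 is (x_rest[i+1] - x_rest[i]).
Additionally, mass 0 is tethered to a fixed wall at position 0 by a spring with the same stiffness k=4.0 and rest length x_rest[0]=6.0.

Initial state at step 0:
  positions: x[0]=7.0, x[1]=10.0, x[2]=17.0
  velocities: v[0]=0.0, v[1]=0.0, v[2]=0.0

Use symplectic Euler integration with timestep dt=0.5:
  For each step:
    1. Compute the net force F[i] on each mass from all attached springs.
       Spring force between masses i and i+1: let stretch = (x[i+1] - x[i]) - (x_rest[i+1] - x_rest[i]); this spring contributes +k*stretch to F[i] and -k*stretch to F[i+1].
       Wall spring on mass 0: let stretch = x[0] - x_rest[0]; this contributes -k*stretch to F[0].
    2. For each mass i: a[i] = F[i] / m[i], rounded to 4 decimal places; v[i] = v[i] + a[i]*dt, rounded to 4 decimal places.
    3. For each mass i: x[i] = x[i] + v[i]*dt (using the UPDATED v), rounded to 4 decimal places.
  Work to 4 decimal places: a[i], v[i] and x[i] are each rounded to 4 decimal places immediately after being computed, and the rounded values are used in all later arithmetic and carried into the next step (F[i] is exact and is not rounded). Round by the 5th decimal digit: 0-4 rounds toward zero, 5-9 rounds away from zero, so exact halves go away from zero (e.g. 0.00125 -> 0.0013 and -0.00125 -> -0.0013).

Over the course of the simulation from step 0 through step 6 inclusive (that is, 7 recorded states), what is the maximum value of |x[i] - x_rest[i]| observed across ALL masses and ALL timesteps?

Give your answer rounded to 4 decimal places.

Answer: 3.0000

Derivation:
Step 0: x=[7.0000 10.0000 17.0000] v=[0.0000 0.0000 0.0000]
Step 1: x=[3.0000 14.0000 16.0000] v=[-8.0000 8.0000 -2.0000]
Step 2: x=[7.0000 9.0000 19.0000] v=[8.0000 -10.0000 6.0000]
Step 3: x=[6.0000 12.0000 18.0000] v=[-2.0000 6.0000 -2.0000]
Step 4: x=[5.0000 15.0000 17.0000] v=[-2.0000 6.0000 -2.0000]
Step 5: x=[9.0000 10.0000 20.0000] v=[8.0000 -10.0000 6.0000]
Step 6: x=[5.0000 14.0000 19.0000] v=[-8.0000 8.0000 -2.0000]
Max displacement = 3.0000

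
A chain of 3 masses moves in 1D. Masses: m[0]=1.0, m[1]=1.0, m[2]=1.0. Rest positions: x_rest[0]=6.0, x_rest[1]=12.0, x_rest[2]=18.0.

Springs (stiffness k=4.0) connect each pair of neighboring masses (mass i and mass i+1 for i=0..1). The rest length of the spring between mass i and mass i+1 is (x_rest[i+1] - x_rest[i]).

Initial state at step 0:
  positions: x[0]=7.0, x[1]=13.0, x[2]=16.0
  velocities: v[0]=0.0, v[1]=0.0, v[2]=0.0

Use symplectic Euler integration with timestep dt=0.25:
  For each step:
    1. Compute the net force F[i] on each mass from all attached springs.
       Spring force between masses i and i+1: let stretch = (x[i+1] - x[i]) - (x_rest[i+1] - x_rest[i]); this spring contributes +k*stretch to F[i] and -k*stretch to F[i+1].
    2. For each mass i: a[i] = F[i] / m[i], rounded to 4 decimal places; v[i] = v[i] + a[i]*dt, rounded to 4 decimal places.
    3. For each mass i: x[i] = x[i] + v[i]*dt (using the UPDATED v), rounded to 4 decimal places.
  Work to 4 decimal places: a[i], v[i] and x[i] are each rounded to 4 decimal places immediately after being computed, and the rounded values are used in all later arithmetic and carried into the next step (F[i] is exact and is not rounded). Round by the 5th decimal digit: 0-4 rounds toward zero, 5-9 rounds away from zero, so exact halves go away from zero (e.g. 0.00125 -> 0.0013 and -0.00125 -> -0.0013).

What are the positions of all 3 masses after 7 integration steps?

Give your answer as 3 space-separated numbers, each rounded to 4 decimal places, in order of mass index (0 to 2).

Answer: 4.2623 13.0065 18.7315

Derivation:
Step 0: x=[7.0000 13.0000 16.0000] v=[0.0000 0.0000 0.0000]
Step 1: x=[7.0000 12.2500 16.7500] v=[0.0000 -3.0000 3.0000]
Step 2: x=[6.8125 11.3125 17.8750] v=[-0.7500 -3.7500 4.5000]
Step 3: x=[6.2500 10.8906 18.8594] v=[-2.2500 -1.6875 3.9375]
Step 4: x=[5.3477 11.3008 19.3516] v=[-3.6094 1.6407 1.9687]
Step 5: x=[4.4336 12.2354 19.3311] v=[-3.6563 3.7384 -0.0821]
Step 6: x=[3.9700 12.9935 19.0367] v=[-1.8545 3.0323 -1.1778]
Step 7: x=[4.2623 13.0065 18.7315] v=[1.1690 0.0520 -1.2210]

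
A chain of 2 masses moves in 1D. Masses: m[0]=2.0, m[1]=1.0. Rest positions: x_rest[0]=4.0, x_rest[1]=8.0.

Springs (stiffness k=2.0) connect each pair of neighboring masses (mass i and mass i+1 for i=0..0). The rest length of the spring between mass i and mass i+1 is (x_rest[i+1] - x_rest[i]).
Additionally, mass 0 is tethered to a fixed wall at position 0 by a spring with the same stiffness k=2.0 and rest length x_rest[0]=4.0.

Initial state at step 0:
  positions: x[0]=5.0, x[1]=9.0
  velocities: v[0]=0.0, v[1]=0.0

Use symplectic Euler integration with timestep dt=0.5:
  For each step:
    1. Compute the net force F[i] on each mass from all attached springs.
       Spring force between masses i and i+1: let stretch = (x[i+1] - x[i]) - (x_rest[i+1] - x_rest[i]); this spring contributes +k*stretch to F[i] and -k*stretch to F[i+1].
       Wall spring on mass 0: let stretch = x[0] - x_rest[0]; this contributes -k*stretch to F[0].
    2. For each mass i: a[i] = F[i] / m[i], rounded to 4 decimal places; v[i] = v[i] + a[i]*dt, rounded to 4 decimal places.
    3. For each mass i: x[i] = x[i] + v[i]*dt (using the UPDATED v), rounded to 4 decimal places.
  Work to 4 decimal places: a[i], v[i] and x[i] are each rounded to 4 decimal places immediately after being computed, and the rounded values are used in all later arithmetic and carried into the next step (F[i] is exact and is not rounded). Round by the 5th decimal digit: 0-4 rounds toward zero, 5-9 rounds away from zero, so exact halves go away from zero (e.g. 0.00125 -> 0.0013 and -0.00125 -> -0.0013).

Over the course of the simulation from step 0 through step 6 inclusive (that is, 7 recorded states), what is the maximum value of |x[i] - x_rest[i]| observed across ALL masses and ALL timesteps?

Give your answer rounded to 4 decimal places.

Step 0: x=[5.0000 9.0000] v=[0.0000 0.0000]
Step 1: x=[4.7500 9.0000] v=[-0.5000 0.0000]
Step 2: x=[4.3750 8.8750] v=[-0.7500 -0.2500]
Step 3: x=[4.0313 8.5000] v=[-0.6875 -0.7500]
Step 4: x=[3.7969 7.8907] v=[-0.4688 -1.2187]
Step 5: x=[3.6367 7.2345] v=[-0.3204 -1.3125]
Step 6: x=[3.4668 6.7794] v=[-0.3399 -0.9103]
Max displacement = 1.2206

Answer: 1.2206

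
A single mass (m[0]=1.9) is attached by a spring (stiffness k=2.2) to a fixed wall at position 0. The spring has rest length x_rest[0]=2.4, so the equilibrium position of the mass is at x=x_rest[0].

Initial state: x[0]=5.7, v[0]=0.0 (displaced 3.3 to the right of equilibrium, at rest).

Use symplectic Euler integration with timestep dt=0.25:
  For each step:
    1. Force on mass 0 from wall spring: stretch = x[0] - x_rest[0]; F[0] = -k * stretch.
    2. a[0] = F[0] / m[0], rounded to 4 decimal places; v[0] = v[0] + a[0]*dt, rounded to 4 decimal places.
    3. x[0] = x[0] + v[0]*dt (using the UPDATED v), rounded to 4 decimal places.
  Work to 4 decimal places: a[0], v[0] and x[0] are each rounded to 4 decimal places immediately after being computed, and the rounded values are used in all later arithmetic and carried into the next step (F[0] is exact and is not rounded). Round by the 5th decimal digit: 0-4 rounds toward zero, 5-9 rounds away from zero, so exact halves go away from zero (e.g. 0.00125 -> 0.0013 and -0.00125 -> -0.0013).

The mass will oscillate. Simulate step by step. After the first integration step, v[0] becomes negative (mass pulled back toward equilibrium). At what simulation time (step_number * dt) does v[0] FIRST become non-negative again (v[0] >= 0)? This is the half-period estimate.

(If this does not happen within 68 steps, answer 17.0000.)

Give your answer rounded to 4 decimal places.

Answer: 3.0000

Derivation:
Step 0: x=[5.7000] v=[0.0000]
Step 1: x=[5.4612] v=[-0.9553]
Step 2: x=[5.0009] v=[-1.8414]
Step 3: x=[4.3523] v=[-2.5943]
Step 4: x=[3.5624] v=[-3.1595]
Step 5: x=[2.6884] v=[-3.4960]
Step 6: x=[1.7935] v=[-3.5795]
Step 7: x=[0.9425] v=[-3.4039]
Step 8: x=[0.1970] v=[-2.9820]
Step 9: x=[-0.3891] v=[-2.3443]
Step 10: x=[-0.7733] v=[-1.5369]
Step 11: x=[-0.9279] v=[-0.6183]
Step 12: x=[-0.8416] v=[0.3451]
First v>=0 after going negative at step 12, time=3.0000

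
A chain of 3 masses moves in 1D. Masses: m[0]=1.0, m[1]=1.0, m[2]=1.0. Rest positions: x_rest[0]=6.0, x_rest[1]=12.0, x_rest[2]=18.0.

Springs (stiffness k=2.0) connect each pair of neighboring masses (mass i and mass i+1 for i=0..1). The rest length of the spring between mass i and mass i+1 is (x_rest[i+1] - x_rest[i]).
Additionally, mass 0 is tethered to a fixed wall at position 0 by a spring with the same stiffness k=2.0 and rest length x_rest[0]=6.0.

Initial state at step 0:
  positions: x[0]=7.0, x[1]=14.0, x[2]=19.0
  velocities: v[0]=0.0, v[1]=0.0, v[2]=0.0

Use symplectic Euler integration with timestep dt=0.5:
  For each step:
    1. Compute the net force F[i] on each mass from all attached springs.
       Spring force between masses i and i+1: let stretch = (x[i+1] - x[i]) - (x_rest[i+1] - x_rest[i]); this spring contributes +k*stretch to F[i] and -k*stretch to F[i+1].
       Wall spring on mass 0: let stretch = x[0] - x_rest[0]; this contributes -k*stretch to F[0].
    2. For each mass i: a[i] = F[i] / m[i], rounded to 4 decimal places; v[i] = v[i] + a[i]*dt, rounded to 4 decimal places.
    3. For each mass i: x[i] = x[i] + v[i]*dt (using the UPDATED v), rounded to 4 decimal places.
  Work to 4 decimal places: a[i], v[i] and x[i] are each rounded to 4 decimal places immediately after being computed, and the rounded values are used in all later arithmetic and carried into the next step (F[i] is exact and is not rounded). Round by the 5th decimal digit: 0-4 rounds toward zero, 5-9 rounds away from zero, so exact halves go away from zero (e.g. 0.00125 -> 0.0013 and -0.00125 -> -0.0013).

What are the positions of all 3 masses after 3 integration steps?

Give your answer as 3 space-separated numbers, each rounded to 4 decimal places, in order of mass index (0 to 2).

Step 0: x=[7.0000 14.0000 19.0000] v=[0.0000 0.0000 0.0000]
Step 1: x=[7.0000 13.0000 19.5000] v=[0.0000 -2.0000 1.0000]
Step 2: x=[6.5000 12.2500 19.7500] v=[-1.0000 -1.5000 0.5000]
Step 3: x=[5.6250 12.3750 19.2500] v=[-1.7500 0.2500 -1.0000]

Answer: 5.6250 12.3750 19.2500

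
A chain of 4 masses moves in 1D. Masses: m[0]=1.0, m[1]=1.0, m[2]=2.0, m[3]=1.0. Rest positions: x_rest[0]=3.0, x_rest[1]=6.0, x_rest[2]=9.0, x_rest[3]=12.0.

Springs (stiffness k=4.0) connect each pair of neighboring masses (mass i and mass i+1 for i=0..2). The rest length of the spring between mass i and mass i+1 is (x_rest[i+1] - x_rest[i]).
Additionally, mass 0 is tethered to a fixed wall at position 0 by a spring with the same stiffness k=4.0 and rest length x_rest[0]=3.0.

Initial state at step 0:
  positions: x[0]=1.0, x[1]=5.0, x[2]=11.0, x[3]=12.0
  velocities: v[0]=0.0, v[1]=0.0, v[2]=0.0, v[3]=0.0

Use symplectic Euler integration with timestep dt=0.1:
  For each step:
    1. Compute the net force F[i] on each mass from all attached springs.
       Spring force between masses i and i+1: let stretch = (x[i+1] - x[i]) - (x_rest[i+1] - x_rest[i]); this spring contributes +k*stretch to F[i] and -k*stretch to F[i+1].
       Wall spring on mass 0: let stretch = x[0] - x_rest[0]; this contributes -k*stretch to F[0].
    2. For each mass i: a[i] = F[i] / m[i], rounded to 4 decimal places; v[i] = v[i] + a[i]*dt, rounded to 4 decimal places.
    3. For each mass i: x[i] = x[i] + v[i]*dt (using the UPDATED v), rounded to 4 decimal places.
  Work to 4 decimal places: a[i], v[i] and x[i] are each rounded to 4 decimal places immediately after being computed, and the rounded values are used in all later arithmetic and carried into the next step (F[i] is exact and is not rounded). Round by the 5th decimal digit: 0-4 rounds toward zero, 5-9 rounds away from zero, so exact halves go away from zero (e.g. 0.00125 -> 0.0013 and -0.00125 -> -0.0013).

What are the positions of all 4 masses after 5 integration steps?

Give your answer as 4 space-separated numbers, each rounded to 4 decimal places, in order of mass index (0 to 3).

Answer: 2.5840 6.0170 9.7372 12.9638

Derivation:
Step 0: x=[1.0000 5.0000 11.0000 12.0000] v=[0.0000 0.0000 0.0000 0.0000]
Step 1: x=[1.1200 5.0800 10.9000 12.0800] v=[1.2000 0.8000 -1.0000 0.8000]
Step 2: x=[1.3536 5.2344 10.7072 12.2328] v=[2.3360 1.5440 -1.9280 1.5280]
Step 3: x=[1.6883 5.4525 10.4355 12.4446] v=[3.3469 2.1808 -2.7174 2.1178]
Step 4: x=[2.1060 5.7193 10.1043 12.6960] v=[4.1773 2.6683 -3.3122 2.5142]
Step 5: x=[2.5840 6.0170 9.7372 12.9638] v=[4.7802 2.9770 -3.6709 2.6775]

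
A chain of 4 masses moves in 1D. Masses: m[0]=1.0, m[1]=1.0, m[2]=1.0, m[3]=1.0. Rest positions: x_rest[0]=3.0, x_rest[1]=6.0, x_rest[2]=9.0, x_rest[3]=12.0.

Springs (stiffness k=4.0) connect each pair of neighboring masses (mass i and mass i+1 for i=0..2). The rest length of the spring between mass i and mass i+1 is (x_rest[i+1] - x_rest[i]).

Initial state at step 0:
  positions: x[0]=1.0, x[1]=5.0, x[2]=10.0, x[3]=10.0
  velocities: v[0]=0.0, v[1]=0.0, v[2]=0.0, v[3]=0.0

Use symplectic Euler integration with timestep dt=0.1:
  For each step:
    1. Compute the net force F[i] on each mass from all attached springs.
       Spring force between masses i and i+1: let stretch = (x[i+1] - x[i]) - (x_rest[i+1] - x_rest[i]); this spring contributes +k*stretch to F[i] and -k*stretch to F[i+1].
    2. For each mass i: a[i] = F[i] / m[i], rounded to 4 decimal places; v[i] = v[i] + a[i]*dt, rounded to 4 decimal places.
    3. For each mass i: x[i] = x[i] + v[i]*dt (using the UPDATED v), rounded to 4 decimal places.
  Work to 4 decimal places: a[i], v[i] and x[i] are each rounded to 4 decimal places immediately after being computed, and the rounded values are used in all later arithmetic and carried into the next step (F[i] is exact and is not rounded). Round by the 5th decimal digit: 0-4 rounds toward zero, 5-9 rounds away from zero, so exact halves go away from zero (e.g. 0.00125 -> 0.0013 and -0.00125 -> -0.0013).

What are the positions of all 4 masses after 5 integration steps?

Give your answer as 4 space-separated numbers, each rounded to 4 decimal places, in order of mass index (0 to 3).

Answer: 1.5900 5.3083 7.7117 11.3900

Derivation:
Step 0: x=[1.0000 5.0000 10.0000 10.0000] v=[0.0000 0.0000 0.0000 0.0000]
Step 1: x=[1.0400 5.0400 9.8000 10.1200] v=[0.4000 0.4000 -2.0000 1.2000]
Step 2: x=[1.1200 5.1104 9.4224 10.3472] v=[0.8000 0.7040 -3.7760 2.2720]
Step 3: x=[1.2396 5.1937 8.9093 10.6574] v=[1.1962 0.8326 -5.1309 3.1021]
Step 4: x=[1.3974 5.2674 8.3175 11.0177] v=[1.5778 0.7372 -5.9179 3.6029]
Step 5: x=[1.5900 5.3083 7.7117 11.3900] v=[1.9258 0.4092 -6.0579 3.7228]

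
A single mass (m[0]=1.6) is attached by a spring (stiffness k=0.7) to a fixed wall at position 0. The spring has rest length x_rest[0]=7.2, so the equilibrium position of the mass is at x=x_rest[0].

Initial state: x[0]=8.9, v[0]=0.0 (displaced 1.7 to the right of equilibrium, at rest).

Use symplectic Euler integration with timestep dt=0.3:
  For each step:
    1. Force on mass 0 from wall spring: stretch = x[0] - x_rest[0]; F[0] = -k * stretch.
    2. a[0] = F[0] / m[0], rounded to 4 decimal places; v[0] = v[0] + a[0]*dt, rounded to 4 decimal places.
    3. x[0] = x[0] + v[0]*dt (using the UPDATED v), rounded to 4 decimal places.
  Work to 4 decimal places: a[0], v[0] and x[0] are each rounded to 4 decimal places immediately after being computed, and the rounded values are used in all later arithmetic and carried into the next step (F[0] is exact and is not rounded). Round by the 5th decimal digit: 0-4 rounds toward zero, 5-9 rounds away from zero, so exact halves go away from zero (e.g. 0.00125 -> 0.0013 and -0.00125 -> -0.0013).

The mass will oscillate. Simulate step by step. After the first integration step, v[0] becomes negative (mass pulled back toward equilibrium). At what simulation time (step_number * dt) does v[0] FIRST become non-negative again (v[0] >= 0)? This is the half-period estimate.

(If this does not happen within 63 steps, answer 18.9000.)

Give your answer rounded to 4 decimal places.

Step 0: x=[8.9000] v=[0.0000]
Step 1: x=[8.8331] v=[-0.2231]
Step 2: x=[8.7019] v=[-0.4375]
Step 3: x=[8.5115] v=[-0.6346]
Step 4: x=[8.2695] v=[-0.8067]
Step 5: x=[7.9854] v=[-0.9471]
Step 6: x=[7.6703] v=[-1.0502]
Step 7: x=[7.3367] v=[-1.1119]
Step 8: x=[6.9978] v=[-1.1298]
Step 9: x=[6.6668] v=[-1.1033]
Step 10: x=[6.3568] v=[-1.0333]
Step 11: x=[6.0800] v=[-0.9226]
Step 12: x=[5.8473] v=[-0.7756]
Step 13: x=[5.6679] v=[-0.5981]
Step 14: x=[5.5488] v=[-0.3970]
Step 15: x=[5.4947] v=[-0.1803]
Step 16: x=[5.5078] v=[0.0435]
First v>=0 after going negative at step 16, time=4.8000

Answer: 4.8000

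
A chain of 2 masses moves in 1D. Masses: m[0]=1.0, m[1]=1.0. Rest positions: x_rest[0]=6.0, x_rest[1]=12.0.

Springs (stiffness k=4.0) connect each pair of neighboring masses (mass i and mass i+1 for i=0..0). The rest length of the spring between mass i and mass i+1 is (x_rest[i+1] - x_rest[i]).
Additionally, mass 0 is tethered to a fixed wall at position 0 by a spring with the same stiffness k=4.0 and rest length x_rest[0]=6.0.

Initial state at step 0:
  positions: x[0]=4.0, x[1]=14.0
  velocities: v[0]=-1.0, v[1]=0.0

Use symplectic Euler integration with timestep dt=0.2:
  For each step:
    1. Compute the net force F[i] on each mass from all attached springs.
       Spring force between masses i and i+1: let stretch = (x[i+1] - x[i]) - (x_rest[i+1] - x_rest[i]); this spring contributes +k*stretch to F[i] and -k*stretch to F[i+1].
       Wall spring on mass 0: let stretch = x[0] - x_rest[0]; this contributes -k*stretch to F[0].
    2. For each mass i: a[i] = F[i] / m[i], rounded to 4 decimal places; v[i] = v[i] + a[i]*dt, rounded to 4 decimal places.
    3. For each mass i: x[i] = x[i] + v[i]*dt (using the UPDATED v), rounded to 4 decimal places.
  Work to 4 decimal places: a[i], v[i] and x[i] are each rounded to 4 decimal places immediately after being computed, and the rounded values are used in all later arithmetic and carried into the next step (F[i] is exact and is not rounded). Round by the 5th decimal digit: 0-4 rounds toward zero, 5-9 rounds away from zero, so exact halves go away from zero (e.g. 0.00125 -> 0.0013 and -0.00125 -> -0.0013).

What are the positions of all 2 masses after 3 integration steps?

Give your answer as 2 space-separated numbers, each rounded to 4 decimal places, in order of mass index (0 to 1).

Step 0: x=[4.0000 14.0000] v=[-1.0000 0.0000]
Step 1: x=[4.7600 13.3600] v=[3.8000 -3.2000]
Step 2: x=[6.1344 12.3040] v=[6.8720 -5.2800]
Step 3: x=[7.5144 11.2209] v=[6.9002 -5.4157]

Answer: 7.5144 11.2209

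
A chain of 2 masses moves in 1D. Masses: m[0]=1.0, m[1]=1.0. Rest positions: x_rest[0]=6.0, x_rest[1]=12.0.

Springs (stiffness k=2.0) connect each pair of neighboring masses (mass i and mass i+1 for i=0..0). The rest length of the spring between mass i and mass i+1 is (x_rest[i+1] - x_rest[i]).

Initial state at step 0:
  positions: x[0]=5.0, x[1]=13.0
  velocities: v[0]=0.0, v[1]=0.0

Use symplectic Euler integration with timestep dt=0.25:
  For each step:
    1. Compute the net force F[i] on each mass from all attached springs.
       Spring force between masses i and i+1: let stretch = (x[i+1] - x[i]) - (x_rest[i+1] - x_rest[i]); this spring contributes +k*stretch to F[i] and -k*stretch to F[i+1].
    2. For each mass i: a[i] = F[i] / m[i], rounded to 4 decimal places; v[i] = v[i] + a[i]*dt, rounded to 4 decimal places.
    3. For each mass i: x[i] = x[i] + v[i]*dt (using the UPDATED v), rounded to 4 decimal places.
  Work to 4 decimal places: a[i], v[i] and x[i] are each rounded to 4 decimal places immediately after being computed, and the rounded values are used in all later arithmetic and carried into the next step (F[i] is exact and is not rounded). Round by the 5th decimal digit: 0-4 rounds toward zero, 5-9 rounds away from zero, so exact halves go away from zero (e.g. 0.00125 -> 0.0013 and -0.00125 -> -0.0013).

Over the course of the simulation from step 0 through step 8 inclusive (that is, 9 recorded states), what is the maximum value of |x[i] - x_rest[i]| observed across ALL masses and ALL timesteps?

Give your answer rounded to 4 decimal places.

Step 0: x=[5.0000 13.0000] v=[0.0000 0.0000]
Step 1: x=[5.2500 12.7500] v=[1.0000 -1.0000]
Step 2: x=[5.6875 12.3125] v=[1.7500 -1.7500]
Step 3: x=[6.2031 11.7969] v=[2.0625 -2.0625]
Step 4: x=[6.6680 11.3321] v=[1.8594 -1.8594]
Step 5: x=[6.9659 11.0342] v=[1.1915 -1.1915]
Step 6: x=[7.0223 10.9778] v=[0.2257 -0.2257]
Step 7: x=[6.8232 11.1770] v=[-0.7966 0.7966]
Step 8: x=[6.4183 11.5819] v=[-1.6197 1.6197]
Max displacement = 1.0223

Answer: 1.0223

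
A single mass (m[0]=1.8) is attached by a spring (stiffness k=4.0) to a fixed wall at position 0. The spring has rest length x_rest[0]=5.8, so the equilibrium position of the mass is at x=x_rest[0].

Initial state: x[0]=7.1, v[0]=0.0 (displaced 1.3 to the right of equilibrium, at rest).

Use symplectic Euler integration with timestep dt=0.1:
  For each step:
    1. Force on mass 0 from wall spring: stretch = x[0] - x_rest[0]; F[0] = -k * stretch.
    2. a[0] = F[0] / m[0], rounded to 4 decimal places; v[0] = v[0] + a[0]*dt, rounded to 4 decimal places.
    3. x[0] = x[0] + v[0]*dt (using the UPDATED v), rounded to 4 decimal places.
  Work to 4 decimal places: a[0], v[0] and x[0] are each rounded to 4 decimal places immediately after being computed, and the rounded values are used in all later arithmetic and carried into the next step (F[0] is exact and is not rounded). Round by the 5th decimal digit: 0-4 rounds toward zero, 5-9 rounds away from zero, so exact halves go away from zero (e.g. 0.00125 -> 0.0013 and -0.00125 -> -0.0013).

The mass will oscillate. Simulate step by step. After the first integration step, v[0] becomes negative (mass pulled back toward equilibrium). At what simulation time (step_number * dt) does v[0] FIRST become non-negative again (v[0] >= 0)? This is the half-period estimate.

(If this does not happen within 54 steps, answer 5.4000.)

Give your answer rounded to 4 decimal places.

Step 0: x=[7.1000] v=[0.0000]
Step 1: x=[7.0711] v=[-0.2889]
Step 2: x=[7.0140] v=[-0.5714]
Step 3: x=[6.9299] v=[-0.8412]
Step 4: x=[6.8207] v=[-1.0923]
Step 5: x=[6.6888] v=[-1.3191]
Step 6: x=[6.5371] v=[-1.5166]
Step 7: x=[6.3691] v=[-1.6804]
Step 8: x=[6.1884] v=[-1.8069]
Step 9: x=[5.9991] v=[-1.8932]
Step 10: x=[5.8054] v=[-1.9374]
Step 11: x=[5.6115] v=[-1.9386]
Step 12: x=[5.4218] v=[-1.8967]
Step 13: x=[5.2405] v=[-1.8127]
Step 14: x=[5.0717] v=[-1.6884]
Step 15: x=[4.9190] v=[-1.5266]
Step 16: x=[4.7859] v=[-1.3308]
Step 17: x=[4.6754] v=[-1.1054]
Step 18: x=[4.5899] v=[-0.8555]
Step 19: x=[4.5312] v=[-0.5866]
Step 20: x=[4.5007] v=[-0.3046]
Step 21: x=[4.4991] v=[-0.0159]
Step 22: x=[4.5264] v=[0.2732]
First v>=0 after going negative at step 22, time=2.2000

Answer: 2.2000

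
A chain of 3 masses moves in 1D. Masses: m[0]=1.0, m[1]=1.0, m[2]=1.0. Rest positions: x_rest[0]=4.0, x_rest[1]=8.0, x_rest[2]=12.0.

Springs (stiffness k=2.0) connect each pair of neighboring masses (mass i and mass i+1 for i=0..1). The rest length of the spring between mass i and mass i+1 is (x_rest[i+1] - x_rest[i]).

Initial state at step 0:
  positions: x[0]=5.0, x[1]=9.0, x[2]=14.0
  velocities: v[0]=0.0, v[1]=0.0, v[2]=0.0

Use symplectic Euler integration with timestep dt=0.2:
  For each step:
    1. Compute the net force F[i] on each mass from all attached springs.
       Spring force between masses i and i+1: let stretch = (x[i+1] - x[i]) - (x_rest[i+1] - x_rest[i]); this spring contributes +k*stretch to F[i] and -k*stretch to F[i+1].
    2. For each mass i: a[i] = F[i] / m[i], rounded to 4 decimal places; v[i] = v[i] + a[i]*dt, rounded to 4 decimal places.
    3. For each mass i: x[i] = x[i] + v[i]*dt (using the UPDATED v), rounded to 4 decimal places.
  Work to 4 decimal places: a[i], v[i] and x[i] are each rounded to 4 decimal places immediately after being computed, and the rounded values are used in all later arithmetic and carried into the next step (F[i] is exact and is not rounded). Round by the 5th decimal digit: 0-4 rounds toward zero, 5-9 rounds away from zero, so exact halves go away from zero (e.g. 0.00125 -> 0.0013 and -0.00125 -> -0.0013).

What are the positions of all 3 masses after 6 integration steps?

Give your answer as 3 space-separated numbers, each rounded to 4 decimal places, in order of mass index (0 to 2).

Step 0: x=[5.0000 9.0000 14.0000] v=[0.0000 0.0000 0.0000]
Step 1: x=[5.0000 9.0800 13.9200] v=[0.0000 0.4000 -0.4000]
Step 2: x=[5.0064 9.2208 13.7728] v=[0.0320 0.7040 -0.7360]
Step 3: x=[5.0300 9.3886 13.5814] v=[0.1178 0.8390 -0.9568]
Step 4: x=[5.0822 9.5431 13.3746] v=[0.2612 0.7727 -1.0339]
Step 5: x=[5.1713 9.6473 13.1813] v=[0.4456 0.5209 -0.9665]
Step 6: x=[5.2985 9.6761 13.0253] v=[0.6360 0.1441 -0.7801]

Answer: 5.2985 9.6761 13.0253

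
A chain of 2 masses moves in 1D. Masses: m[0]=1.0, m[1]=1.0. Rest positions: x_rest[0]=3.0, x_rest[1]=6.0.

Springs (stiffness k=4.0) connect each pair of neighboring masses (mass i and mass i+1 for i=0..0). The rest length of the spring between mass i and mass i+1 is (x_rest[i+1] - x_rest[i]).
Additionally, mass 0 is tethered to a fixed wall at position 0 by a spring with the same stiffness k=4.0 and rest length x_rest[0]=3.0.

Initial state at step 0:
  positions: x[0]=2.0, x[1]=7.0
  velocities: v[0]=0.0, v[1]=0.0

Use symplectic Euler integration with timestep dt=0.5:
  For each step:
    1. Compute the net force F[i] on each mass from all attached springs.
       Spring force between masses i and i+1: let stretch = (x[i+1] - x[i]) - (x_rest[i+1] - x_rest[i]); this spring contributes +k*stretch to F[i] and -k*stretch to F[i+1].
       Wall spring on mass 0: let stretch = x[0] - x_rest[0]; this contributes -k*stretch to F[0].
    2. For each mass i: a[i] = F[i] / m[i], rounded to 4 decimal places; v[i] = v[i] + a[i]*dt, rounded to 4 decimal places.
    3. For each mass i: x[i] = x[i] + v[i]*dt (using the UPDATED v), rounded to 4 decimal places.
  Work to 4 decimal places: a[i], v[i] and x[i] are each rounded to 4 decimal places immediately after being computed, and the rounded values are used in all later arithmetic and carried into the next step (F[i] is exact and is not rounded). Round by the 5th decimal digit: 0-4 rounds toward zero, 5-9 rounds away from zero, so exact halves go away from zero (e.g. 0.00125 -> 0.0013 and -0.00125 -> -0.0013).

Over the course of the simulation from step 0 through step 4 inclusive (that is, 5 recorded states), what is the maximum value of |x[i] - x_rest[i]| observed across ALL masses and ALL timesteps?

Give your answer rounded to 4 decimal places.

Step 0: x=[2.0000 7.0000] v=[0.0000 0.0000]
Step 1: x=[5.0000 5.0000] v=[6.0000 -4.0000]
Step 2: x=[3.0000 6.0000] v=[-4.0000 2.0000]
Step 3: x=[1.0000 7.0000] v=[-4.0000 2.0000]
Step 4: x=[4.0000 5.0000] v=[6.0000 -4.0000]
Max displacement = 2.0000

Answer: 2.0000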